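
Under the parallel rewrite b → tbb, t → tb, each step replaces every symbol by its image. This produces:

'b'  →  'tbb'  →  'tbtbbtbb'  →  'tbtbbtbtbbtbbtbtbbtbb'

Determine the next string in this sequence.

Rewriting the 21 symbols of tbtbbtbtbbtbbtbtbbtbb one by one yields tb tbb tb tbb tbb tb tbb tb tbb tbb tb tbb tbb tb tbb tb tbb tbb tb tbb tbb; concatenated:

tbtbbtbtbbtbbtbtbbtbtbbtbbtbtbbtbbtbtbbtbtbbtbbtbtbbtbb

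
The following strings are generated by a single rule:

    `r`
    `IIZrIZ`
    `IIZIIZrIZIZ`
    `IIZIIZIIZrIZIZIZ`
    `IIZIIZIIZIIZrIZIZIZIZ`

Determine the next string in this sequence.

Each term wraps the previous one in IIZ on the left and IZ on the right.
One more step from IIZIIZIIZIIZrIZIZIZIZ gives the answer.

IIZIIZIIZIIZIIZrIZIZIZIZIZ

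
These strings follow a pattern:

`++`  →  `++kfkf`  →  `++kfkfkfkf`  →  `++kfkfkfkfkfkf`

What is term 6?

++kfkfkfkfkfkfkfkfkfkf

The strings grow by a fixed suffix kfkf each time.
From ++kfkfkfkfkfkf, 2 further steps: ++kfkfkfkfkfkf → ++kfkfkfkfkfkfkfkf → (answer).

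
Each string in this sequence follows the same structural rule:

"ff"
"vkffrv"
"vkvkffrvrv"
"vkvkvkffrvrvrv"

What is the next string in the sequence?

s(k+1) = vk·s(k)·rv, so each term gains vk as a prefix and rv as a suffix.
So the next term is vk·vkvkvkffrvrvrv·rv.

vkvkvkvkffrvrvrvrv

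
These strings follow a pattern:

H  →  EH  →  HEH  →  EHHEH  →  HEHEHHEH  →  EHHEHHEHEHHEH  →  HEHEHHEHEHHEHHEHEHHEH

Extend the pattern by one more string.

From term 3 onward, concatenate the second-to-last term with the last: H·EH = HEH, EH·HEH = EHHEH, …
So term 8 is EHHEHHEHEHHEH·HEHEHHEHEHHEHHEHEHHEH.

EHHEHHEHEHHEHHEHEHHEHEHHEHHEHEHHEH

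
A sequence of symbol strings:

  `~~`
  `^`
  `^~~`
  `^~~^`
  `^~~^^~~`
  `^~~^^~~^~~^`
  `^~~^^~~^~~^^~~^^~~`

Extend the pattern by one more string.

From term 3 onward, concatenate the last term with the second-to-last: ^·~~ = ^~~, ^~~·^ = ^~~^, …
So term 8 is ^~~^^~~^~~^^~~^^~~·^~~^^~~^~~^.

^~~^^~~^~~^^~~^^~~^~~^^~~^~~^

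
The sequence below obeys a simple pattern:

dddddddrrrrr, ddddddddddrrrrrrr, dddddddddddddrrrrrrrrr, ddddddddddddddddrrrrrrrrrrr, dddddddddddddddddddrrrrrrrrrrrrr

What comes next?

The n-th term is 3n+1 d's then 2n+1 r's, where the shown terms are n = 2, 3, 4, 5, 6.
For the next term, n = 7, so the run lengths are 22, 15.

ddddddddddddddddddddddrrrrrrrrrrrrrrr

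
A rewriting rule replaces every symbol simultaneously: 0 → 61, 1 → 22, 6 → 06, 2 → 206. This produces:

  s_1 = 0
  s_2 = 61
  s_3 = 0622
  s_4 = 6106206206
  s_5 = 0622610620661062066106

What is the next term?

φ(0622610620661062066106) expands symbol-by-symbol to 61 06 206 206 06 22 61 06 206 61 06 06 22 61 06 206 61 06 06 22 61 06; joining the 22 pieces gives the next term.

610620620606226106206610606226106206610606226106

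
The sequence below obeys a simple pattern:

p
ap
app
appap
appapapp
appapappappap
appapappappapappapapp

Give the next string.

appapappappapappapappappapappappap

This is a Fibonacci-style word recurrence s(k) = s(k−1)·s(k−2): e.g. ap·p = app.
Continuing: appapappappapappapapp · appapappappap gives term 8.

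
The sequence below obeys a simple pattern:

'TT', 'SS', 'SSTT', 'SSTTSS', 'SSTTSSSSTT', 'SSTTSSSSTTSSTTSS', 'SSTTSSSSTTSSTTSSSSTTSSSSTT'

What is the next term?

SSTTSSSSTTSSTTSSSSTTSSSSTTSSTTSSSSTTSSTTSS

Each term (from the third on) is the previous term followed by the one before it: term 3 = SS·TT = SSTT.
The next term joins SSTTSSSSTTSSTTSSSSTTSSSSTT and SSTTSSSSTTSSTTSS.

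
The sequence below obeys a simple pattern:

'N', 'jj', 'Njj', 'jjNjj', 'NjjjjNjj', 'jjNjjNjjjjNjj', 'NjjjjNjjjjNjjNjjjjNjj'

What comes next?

Each term (from the third on) is the two preceding terms concatenated in order: term 3 = N·jj = Njj.
Continuing: jjNjjNjjjjNjj · NjjjjNjjjjNjjNjjjjNjj gives term 8.

jjNjjNjjjjNjjNjjjjNjjjjNjjNjjjjNjj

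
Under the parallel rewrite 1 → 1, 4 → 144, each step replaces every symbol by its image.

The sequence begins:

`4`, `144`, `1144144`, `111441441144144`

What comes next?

Rewriting the 15 symbols of 111441441144144 one by one yields 1 1 1 144 144 1 144 144 1 1 144 144 1 144 144; concatenated:

1111441441144144111441441144144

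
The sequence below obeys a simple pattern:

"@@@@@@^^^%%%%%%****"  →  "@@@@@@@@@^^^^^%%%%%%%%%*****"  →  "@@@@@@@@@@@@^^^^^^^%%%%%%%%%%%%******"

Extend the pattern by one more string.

Reading off run lengths: @ runs 6, 9, 12; ^ runs 3, 5, 7; % runs 6, 9, 12; * runs 4, 5, 6 — each is linear in n, where the shown terms are n = 2, 3, 4.
Setting n = 5 gives 15, 9, 15, 7 characters in each block.

@@@@@@@@@@@@@@@^^^^^^^^^%%%%%%%%%%%%%%%*******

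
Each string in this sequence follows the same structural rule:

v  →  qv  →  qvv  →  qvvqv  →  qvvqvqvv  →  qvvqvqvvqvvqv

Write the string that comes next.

qvvqvqvvqvvqvqvvqvqvv

From term 3 onward, concatenate the last term with the second-to-last: qv·v = qvv, qvv·qv = qvvqv, …
The next term joins qvvqvqvvqvvqv and qvvqvqvv.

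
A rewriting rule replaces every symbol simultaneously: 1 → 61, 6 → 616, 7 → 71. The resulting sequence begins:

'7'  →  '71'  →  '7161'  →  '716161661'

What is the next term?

7161616616166161661661

Expanding 716161661: 7→71, 1→61, 6→616, 1→61, 6→616, 1→61, 6→616, 6→616, 1→61. Concatenated: 71 61 616 61 616 61 616 616 61.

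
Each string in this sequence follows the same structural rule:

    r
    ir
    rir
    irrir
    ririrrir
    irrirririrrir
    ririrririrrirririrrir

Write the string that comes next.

Each term (from the third on) is the two preceding terms concatenated in order: term 3 = r·ir = rir.
So term 8 is irrirririrrir·ririrririrrirririrrir.

irrirririrrirririrririrrirririrrir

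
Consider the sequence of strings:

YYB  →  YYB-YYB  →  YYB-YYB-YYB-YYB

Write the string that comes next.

s(k+1) = s(k)·-·s(k) — each term doubles the last with '-' between the halves.
So the next term is two copies of YYB-YYB-YYB-YYB with '-' between the halves.

YYB-YYB-YYB-YYB-YYB-YYB-YYB-YYB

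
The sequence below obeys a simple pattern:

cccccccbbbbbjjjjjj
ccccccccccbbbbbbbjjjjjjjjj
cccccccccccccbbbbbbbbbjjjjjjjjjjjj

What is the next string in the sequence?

ccccccccccccccccbbbbbbbbbbbjjjjjjjjjjjjjjj

Reading off run lengths: c runs 7, 10, 13; b runs 5, 7, 9; j runs 6, 9, 12 — each is linear in n, where the shown terms are n = 2, 3, 4.
For the next term, n = 5, so the run lengths are 16, 11, 15.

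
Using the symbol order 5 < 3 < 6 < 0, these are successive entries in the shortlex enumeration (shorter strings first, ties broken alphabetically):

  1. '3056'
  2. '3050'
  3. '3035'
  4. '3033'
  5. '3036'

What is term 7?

3065

Continuing the enumeration 2 steps past 3036: 3036 → 3030 → (answer).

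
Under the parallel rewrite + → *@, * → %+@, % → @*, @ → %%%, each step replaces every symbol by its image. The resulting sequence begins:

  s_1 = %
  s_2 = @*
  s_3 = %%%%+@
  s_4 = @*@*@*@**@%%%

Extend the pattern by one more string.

Rewriting the 13 symbols of @*@*@*@**@%%% one by one yields %%% %+@ %%% %+@ %%% %+@ %%% %+@ %+@ %%% @* @* @*; concatenated:

%%%%+@%%%%+@%%%%+@%%%%+@%+@%%%@*@*@*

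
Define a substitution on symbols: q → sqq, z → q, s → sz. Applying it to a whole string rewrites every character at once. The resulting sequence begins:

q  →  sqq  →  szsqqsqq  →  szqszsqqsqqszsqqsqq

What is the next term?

szqsqqszqszsqqsqqszsqqsqqszqszsqqsqqszsqqsqq

Replace each of the 19 characters of szqszsqqsqqszsqqsqq in place — sz q sqq sz q sz sqq sqq sz sqq sqq sz q sz sqq sqq sz sqq sqq — and concatenate.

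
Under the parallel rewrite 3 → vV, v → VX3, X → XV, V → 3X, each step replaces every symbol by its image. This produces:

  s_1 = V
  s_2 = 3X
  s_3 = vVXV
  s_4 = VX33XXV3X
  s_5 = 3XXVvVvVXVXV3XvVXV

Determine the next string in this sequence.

Applying the rule to each of the 18 symbols of 3XXVvVvVXVXV3XvVXV gives the pieces vV XV XV 3X VX3 3X VX3 3X XV 3X XV 3X vV XV VX3 3X XV 3X, which concatenate to the answer.

vVXVXV3XVX33XVX33XXV3XXV3XvVXVVX33XXV3X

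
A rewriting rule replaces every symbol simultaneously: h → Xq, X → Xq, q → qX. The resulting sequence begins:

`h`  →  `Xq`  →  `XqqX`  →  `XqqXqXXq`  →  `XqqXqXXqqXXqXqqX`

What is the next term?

Rewriting the 16 symbols of XqqXqXXqqXXqXqqX one by one yields Xq qX qX Xq qX Xq Xq qX qX Xq Xq qX Xq qX qX Xq; concatenated:

XqqXqXXqqXXqXqqXqXXqXqqXXqqXqXXq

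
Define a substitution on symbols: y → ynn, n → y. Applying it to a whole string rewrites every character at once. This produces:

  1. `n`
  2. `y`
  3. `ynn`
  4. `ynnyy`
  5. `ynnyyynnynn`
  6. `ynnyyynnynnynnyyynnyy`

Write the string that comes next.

φ(ynnyyynnynnynnyyynnyy) expands symbol-by-symbol to ynn y y ynn ynn ynn y y ynn y y ynn y y ynn ynn ynn y y ynn ynn; joining the 21 pieces gives the next term.

ynnyyynnynnynnyyynnyyynnyyynnynnynnyyynnynn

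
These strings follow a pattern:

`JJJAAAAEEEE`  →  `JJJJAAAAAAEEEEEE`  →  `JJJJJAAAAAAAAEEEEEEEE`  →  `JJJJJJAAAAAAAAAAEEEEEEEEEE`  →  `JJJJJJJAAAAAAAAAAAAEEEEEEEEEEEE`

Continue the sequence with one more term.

Reading off run lengths: J runs 3, 4, 5, 6, 7; A runs 4, 6, 8, 10, 12; E runs 4, 6, 8, 10, 12 — each is linear in n, where the shown terms are n = 2, 3, 4, 5, 6.
For the next term, n = 7, so the run lengths are 8, 14, 14.

JJJJJJJJAAAAAAAAAAAAAAEEEEEEEEEEEEEE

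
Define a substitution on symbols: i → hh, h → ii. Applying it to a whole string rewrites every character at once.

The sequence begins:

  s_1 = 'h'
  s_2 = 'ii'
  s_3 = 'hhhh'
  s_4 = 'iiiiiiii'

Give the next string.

Rewriting each symbol of iiiiiiii: i→hh, i→hh, i→hh, i→hh, i→hh, i→hh, i→hh, i→hh, which concatenates to hh hh hh hh hh hh hh hh.

hhhhhhhhhhhhhhhh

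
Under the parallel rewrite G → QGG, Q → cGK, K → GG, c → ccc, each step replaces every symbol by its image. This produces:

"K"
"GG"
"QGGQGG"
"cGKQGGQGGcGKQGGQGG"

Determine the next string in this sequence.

Rewriting the 18 symbols of cGKQGGQGGcGKQGGQGG one by one yields ccc QGG GG cGK QGG QGG cGK QGG QGG ccc QGG GG cGK QGG QGG cGK QGG QGG; concatenated:

cccQGGGGcGKQGGQGGcGKQGGQGGcccQGGGGcGKQGGQGGcGKQGGQGG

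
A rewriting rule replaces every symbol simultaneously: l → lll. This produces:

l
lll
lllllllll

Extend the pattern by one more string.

Expanding lllllllll: l→lll, l→lll, l→lll, l→lll, l→lll, l→lll, l→lll, l→lll, l→lll. Concatenated: lll lll lll lll lll lll lll lll lll.

lllllllllllllllllllllllllll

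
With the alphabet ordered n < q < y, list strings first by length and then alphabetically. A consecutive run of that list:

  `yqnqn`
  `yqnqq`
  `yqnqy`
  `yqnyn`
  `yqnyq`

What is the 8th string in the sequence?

Continuing the enumeration 3 steps past yqnyq: yqnyq → yqnyy → yqqnn → (answer).

yqqnq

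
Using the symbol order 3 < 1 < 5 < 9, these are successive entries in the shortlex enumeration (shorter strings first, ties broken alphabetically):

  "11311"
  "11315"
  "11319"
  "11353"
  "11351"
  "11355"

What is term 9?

11391

Stepping forward 3 times from 11355: 11355 → 11359 → 11393, then the target.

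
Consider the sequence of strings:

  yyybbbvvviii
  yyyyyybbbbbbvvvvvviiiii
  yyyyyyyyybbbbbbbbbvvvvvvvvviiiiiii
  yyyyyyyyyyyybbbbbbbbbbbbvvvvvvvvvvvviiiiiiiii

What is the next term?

yyyyyyyyyyyyyyybbbbbbbbbbbbbbbvvvvvvvvvvvvvvviiiiiiiiiii

Term n consists of 3n y's, followed by 3n b's, followed by 3n v's, followed by 2n+1 i's (n = 1, 2, …).
Setting n = 5 gives 15, 15, 15, 11 characters in each block.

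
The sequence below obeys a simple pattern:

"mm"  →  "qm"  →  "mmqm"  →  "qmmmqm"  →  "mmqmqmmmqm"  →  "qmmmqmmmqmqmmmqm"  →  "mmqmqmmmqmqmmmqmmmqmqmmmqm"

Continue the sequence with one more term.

Each term (from the third on) is the two preceding terms concatenated in order: term 3 = mm·qm = mmqm.
Continuing: qmmmqmmmqmqmmmqm · mmqmqmmmqmqmmmqmmmqmqmmmqm gives term 8.

qmmmqmmmqmqmmmqmmmqmqmmmqmqmmmqmmmqmqmmmqm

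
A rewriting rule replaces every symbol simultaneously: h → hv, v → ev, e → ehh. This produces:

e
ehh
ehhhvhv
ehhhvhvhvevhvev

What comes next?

Rewriting the 15 symbols of ehhhvhvhvevhvev one by one yields ehh hv hv hv ev hv ev hv ev ehh ev hv ev ehh ev; concatenated:

ehhhvhvhvevhvevhvevehhevhvevehhev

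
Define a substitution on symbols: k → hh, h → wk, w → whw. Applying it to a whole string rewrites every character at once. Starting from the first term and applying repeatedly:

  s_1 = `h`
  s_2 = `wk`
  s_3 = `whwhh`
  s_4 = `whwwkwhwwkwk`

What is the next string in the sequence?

Apply φ to whwwkwhwwkwk symbol by symbol: w→whw, h→wk, w→whw, w→whw, k→hh, w→whw, h→wk, w→whw, w→whw, k→hh, w→whw, k→hh; joined: whw wk whw whw hh whw wk whw whw hh whw hh.

whwwkwhwwhwhhwhwwkwhwwhwhhwhwhh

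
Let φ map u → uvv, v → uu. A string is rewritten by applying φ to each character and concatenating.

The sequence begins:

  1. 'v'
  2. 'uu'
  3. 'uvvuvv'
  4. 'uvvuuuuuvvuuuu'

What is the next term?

Applying the rule to each of the 14 symbols of uvvuuuuuvvuuuu gives the pieces uvv uu uu uvv uvv uvv uvv uvv uu uu uvv uvv uvv uvv, which concatenate to the answer.

uvvuuuuuvvuvvuvvuvvuvvuuuuuvvuvvuvvuvv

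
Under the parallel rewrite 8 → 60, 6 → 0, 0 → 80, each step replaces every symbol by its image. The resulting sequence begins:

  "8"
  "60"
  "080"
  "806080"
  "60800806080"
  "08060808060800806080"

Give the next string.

Rewriting the 20 symbols of 08060808060800806080 one by one yields 80 60 80 0 80 60 80 60 80 0 80 60 80 80 60 80 0 80 60 80; concatenated:

8060800806080608008060808060800806080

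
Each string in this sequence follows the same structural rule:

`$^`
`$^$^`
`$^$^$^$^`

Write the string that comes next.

s(k+1) = s(k)·s(k) — each term doubles the last.
Doubling $^$^$^$^:

$^$^$^$^$^$^$^$^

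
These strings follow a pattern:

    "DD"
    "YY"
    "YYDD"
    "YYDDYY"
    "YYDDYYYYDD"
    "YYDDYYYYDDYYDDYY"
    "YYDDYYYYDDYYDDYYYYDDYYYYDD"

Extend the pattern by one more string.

Each term (from the third on) is the previous term followed by the one before it: term 3 = YY·DD = YYDD.
So term 8 is YYDDYYYYDDYYDDYYYYDDYYYYDD·YYDDYYYYDDYYDDYY.

YYDDYYYYDDYYDDYYYYDDYYYYDDYYDDYYYYDDYYDDYY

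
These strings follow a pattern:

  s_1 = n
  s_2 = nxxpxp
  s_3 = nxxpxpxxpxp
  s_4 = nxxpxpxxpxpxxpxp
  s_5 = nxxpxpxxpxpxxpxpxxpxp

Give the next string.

nxxpxpxxpxpxxpxpxxpxpxxpxp

The strings grow by a fixed suffix xxpxp each time.
One more step from nxxpxpxxpxpxxpxpxxpxp gives the answer.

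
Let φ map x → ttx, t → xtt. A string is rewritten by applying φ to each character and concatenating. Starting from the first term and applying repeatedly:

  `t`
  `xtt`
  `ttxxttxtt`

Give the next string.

Apply φ to ttxxttxtt symbol by symbol: t→xtt, t→xtt, x→ttx, x→ttx, t→xtt, t→xtt, x→ttx, t→xtt, t→xtt; joined: xtt xtt ttx ttx xtt xtt ttx xtt xtt.

xttxttttxttxxttxttttxxttxtt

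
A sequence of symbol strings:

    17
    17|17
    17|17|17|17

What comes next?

Every step duplicates the string with '|' between the halves.
One more doubling of 17|17|17|17 gives the answer.

17|17|17|17|17|17|17|17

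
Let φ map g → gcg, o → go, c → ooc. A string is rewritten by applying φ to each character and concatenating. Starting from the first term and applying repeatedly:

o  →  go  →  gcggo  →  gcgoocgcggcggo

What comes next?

φ(gcgoocgcggcggo) expands symbol-by-symbol to gcg ooc gcg go go ooc gcg ooc gcg gcg ooc gcg gcg go; joining the 14 pieces gives the next term.

gcgoocgcggogooocgcgoocgcggcgoocgcggcggo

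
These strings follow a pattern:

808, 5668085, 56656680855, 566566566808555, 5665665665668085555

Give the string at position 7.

566566566566566566808555555

Each term wraps the previous one in 566 on the left and 5 on the right.
From 5665665665668085555, 2 further steps: 5665665665668085555 → 56656656656656680855555 → (answer).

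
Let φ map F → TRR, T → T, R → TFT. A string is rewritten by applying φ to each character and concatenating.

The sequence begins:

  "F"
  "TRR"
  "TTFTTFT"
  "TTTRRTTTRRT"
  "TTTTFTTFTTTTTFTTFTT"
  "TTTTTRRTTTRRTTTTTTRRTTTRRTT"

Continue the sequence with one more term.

Rewriting the 27 symbols of TTTTTRRTTTRRTTTTTTRRTTTRRTT one by one yields T T T T T TFT TFT T T T TFT TFT T T T T T T TFT TFT T T T TFT TFT T T; concatenated:

TTTTTTFTTFTTTTTFTTFTTTTTTTTFTTFTTTTTFTTFTTT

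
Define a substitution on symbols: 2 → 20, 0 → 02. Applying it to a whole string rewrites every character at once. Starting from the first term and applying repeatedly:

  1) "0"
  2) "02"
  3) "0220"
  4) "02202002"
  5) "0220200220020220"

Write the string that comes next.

02202002200202202002022002202002

Applying the rule to each of the 16 symbols of 0220200220020220 gives the pieces 02 20 20 02 20 02 02 20 20 02 02 20 02 20 20 02, which concatenate to the answer.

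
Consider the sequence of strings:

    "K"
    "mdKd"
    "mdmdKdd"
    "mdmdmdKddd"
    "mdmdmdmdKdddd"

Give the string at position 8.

Each term wraps the previous one in md on the left and d on the right.
From mdmdmdmdKdddd, 3 further steps: mdmdmdmdKdddd → mdmdmdmdmdKddddd → mdmdmdmdmdmdKdddddd → (answer).

mdmdmdmdmdmdmdKddddddd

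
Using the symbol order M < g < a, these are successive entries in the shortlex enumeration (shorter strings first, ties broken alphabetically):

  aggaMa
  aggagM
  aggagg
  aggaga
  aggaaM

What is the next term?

aggaag

Treat aggaaM as a base-3 numeral over the given alphabet and add one, carrying through any trailing a's.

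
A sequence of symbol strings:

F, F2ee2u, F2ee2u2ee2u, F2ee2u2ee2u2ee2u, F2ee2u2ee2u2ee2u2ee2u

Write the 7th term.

Each term is the previous one with 2ee2u appended.
From F2ee2u2ee2u2ee2u2ee2u, 2 further steps: F2ee2u2ee2u2ee2u2ee2u → F2ee2u2ee2u2ee2u2ee2u2ee2u → (answer).

F2ee2u2ee2u2ee2u2ee2u2ee2u2ee2u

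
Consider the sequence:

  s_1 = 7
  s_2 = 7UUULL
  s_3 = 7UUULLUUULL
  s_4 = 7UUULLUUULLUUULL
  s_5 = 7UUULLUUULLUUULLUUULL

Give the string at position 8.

7UUULLUUULLUUULLUUULLUUULLUUULLUUULL

Each term is the previous one with UUULL appended.
From 7UUULLUUULLUUULLUUULL, 3 further steps: 7UUULLUUULLUUULLUUULL → 7UUULLUUULLUUULLUUULLUUULL → 7UUULLUUULLUUULLUUULLUUULLUUULL → (answer).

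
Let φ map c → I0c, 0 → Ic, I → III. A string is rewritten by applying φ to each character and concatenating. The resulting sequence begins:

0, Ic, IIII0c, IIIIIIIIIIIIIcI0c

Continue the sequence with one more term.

Rewriting the 17 symbols of IIIIIIIIIIIIIcI0c one by one yields III III III III III III III III III III III III III I0c III Ic I0c; concatenated:

IIIIIIIIIIIIIIIIIIIIIIIIIIIIIIIIIIIIIIII0cIIIIcI0c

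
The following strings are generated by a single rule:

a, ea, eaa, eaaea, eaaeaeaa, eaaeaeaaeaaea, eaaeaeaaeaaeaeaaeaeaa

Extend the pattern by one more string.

Each term (from the third on) is the previous term followed by the one before it: term 3 = ea·a = eaa.
The next term joins eaaeaeaaeaaeaeaaeaeaa and eaaeaeaaeaaea.

eaaeaeaaeaaeaeaaeaeaaeaaeaeaaeaaea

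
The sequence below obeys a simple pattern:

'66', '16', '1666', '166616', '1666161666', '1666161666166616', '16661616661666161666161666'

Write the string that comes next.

Each term (from the third on) is the previous term followed by the one before it: term 3 = 16·66 = 1666.
The next term joins 16661616661666161666161666 and 1666161666166616.

166616166616661616661616661666161666166616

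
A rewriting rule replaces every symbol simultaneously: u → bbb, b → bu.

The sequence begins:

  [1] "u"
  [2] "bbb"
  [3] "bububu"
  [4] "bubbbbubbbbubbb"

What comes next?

bubbbbububububbbbububububbbbububu

Applying the rule to each of the 15 symbols of bubbbbubbbbubbb gives the pieces bu bbb bu bu bu bu bbb bu bu bu bu bbb bu bu bu, which concatenate to the answer.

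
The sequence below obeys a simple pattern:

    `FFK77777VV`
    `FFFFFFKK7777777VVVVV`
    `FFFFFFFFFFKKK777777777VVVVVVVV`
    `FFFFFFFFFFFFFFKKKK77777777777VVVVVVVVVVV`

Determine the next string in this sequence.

Each string has the form F^{4n-2} K^{n} 7^{2n+3} V^{3n-1} (n = 1, 2, …).
Setting n = 5 gives 18, 5, 13, 14 characters in each block.

FFFFFFFFFFFFFFFFFFKKKKK7777777777777VVVVVVVVVVVVVV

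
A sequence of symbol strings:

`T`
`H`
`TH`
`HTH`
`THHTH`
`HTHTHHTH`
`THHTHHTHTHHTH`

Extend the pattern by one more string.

From term 3 onward, concatenate the second-to-last term with the last: T·H = TH, H·TH = HTH, …
So term 8 is HTHTHHTH·THHTHHTHTHHTH.

HTHTHHTHTHHTHHTHTHHTH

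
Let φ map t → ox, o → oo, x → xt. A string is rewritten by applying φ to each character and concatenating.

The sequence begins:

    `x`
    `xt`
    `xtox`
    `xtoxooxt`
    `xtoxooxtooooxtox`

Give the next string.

φ(xtoxooxtooooxtox) expands symbol-by-symbol to xt ox oo xt oo oo xt ox oo oo oo oo xt ox oo xt; joining the 16 pieces gives the next term.

xtoxooxtooooxtoxooooooooxtoxooxt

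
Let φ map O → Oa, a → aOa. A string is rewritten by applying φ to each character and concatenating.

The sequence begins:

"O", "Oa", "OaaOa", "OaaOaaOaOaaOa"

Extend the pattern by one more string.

Applying the rule to each of the 13 symbols of OaaOaaOaOaaOa gives the pieces Oa aOa aOa Oa aOa aOa Oa aOa Oa aOa aOa Oa aOa, which concatenate to the answer.

OaaOaaOaOaaOaaOaOaaOaOaaOaaOaOaaOa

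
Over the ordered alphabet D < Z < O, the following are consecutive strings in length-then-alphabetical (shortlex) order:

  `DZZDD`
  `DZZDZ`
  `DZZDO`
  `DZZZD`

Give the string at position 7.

Advancing 3 positions from DZZZD through DZZZD → DZZZZ → DZZZO reaches term 7.

DZZOD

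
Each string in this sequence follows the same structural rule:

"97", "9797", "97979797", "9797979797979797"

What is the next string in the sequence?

Each string is two copies of the previous one concatenated.
Doubling 9797979797979797:

97979797979797979797979797979797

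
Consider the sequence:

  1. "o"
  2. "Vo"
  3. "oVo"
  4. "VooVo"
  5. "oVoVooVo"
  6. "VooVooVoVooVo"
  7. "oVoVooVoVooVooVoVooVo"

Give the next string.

VooVooVoVooVooVoVooVoVooVooVoVooVo

Each term (from the third on) is the two preceding terms concatenated in order: term 3 = o·Vo = oVo.
The next term joins VooVooVoVooVo and oVoVooVoVooVooVoVooVo.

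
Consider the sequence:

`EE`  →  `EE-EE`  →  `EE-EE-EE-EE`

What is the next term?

EE-EE-EE-EE-EE-EE-EE-EE

Each string is two copies of the previous one joined by '-'.
So the next term is two copies of EE-EE-EE-EE with '-' between the halves.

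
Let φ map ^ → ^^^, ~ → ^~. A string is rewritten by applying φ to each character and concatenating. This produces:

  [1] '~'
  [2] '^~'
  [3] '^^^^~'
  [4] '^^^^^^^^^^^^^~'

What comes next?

Rewriting the 14 symbols of ^^^^^^^^^^^^^~ one by one yields ^^^ ^^^ ^^^ ^^^ ^^^ ^^^ ^^^ ^^^ ^^^ ^^^ ^^^ ^^^ ^^^ ^~; concatenated:

^^^^^^^^^^^^^^^^^^^^^^^^^^^^^^^^^^^^^^^^~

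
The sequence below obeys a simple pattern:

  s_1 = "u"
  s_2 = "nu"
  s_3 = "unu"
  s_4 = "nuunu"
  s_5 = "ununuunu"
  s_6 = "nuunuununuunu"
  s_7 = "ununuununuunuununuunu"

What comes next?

nuunuununuunuununuununuunuununuunu

Each term (from the third on) is the two preceding terms concatenated in order: term 3 = u·nu = unu.
Continuing: nuunuununuunu · ununuununuunuununuunu gives term 8.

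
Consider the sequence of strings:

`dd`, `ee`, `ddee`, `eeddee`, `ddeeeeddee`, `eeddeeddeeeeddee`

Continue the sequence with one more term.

This is a Fibonacci-style word recurrence s(k) = s(k−2)·s(k−1): e.g. dd·ee = ddee.
Continuing: ddeeeeddee · eeddeeddeeeeddee gives term 7.

ddeeeeddeeeeddeeddeeeeddee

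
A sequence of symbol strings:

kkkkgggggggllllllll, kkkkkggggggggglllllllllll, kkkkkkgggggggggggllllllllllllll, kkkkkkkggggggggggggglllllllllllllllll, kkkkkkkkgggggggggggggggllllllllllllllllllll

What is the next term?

Each string has the form k^{n+1} g^{2n+1} l^{3n-1}, where the shown terms are n = 3, 4, 5, 6, 7.
At n = 8 the blocks have lengths 9, 17, 23.

kkkkkkkkkggggggggggggggggglllllllllllllllllllllll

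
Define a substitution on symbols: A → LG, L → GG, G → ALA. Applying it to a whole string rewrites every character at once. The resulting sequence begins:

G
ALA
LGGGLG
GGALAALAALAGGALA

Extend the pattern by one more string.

Replace each of the 16 characters of GGALAALAALAGGALA in place — ALA ALA LG GG LG LG GG LG LG GG LG ALA ALA LG GG LG — and concatenate.

ALAALALGGGLGLGGGLGLGGGLGALAALALGGGLG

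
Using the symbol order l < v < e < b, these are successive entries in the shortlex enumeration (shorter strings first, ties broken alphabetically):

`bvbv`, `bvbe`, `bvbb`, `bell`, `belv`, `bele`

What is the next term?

belb

The successor of bele increments the rightmost position that isn't already b and resets every position after it to l.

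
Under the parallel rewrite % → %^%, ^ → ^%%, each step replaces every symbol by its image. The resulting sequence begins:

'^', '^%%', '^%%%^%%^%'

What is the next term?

^%%%^%%^%%^%^%%%^%%^%^%%%^%

Expanding ^%%%^%%^%: ^→^%%, %→%^%, %→%^%, %→%^%, ^→^%%, %→%^%, %→%^%, ^→^%%, %→%^%. Concatenated: ^%% %^% %^% %^% ^%% %^% %^% ^%% %^%.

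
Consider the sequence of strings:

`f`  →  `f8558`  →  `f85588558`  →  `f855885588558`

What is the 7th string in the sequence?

f855885588558855885588558

Each term is the previous one with 8558 appended.
From f855885588558, 3 further steps: f855885588558 → f8558855885588558 → f85588558855885588558 → (answer).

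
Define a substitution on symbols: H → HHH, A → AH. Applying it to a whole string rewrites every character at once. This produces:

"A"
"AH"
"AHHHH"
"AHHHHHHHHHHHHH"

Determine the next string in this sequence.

Rewriting the 14 symbols of AHHHHHHHHHHHHH one by one yields AH HHH HHH HHH HHH HHH HHH HHH HHH HHH HHH HHH HHH HHH; concatenated:

AHHHHHHHHHHHHHHHHHHHHHHHHHHHHHHHHHHHHHHHH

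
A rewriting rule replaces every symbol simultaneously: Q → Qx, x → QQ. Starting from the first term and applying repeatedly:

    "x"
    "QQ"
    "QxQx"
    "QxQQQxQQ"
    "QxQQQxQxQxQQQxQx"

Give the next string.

Replace each of the 16 characters of QxQQQxQxQxQQQxQx in place — Qx QQ Qx Qx Qx QQ Qx QQ Qx QQ Qx Qx Qx QQ Qx QQ — and concatenate.

QxQQQxQxQxQQQxQQQxQQQxQxQxQQQxQQ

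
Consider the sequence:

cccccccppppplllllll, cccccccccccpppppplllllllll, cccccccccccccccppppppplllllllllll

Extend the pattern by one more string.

cccccccccccccccccccpppppppplllllllllllll

Each string has the form c^{4n-1} p^{n+3} l^{2n+3}, where the shown terms are n = 2, 3, 4.
Setting n = 5 gives 19, 8, 13 characters in each block.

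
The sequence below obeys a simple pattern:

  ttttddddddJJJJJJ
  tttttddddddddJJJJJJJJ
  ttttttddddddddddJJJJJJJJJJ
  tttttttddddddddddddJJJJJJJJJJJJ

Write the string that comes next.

Term n consists of n+1 t's, followed by 2n d's, followed by 2n J's, where the shown terms are n = 3, 4, 5, 6.
Setting n = 7 gives 8, 14, 14 characters in each block.

ttttttttddddddddddddddJJJJJJJJJJJJJJ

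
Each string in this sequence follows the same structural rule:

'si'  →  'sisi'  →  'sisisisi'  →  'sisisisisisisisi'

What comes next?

sisisisisisisisisisisisisisisisi

s(k+1) = s(k)·s(k) — each term doubles the last.
One more doubling of sisisisisisisisi gives the answer.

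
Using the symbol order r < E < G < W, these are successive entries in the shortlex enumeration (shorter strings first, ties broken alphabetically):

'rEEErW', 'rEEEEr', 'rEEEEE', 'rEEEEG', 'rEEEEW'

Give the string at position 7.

rEEEGE

Stepping forward 2 times from rEEEEW: rEEEEW → rEEEGr, then the target.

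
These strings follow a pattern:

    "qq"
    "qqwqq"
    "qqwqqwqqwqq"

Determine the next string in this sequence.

s(k+1) = s(k)·w·s(k) — each term doubles the last with 'w' between the halves.
Doubling qqwqqwqqwqq with 'w' between the halves:

qqwqqwqqwqqwqqwqqwqqwqq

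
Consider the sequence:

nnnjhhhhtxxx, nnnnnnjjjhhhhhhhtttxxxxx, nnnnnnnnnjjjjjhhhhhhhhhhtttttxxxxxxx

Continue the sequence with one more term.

nnnnnnnnnnnnjjjjjjjhhhhhhhhhhhhhtttttttxxxxxxxxx

Reading off run lengths: n runs 3, 6, 9; j runs 1, 3, 5; h runs 4, 7, 10; t runs 1, 3, 5; x runs 3, 5, 7 — each is linear in n (n = 1, 2, …).
Setting n = 4 gives 12, 7, 13, 7, 9 characters in each block.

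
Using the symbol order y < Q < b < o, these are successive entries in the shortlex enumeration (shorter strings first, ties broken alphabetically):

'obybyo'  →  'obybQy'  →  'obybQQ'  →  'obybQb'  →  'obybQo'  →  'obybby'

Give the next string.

obybbQ

The successor of obybby increments the rightmost position that isn't already o and resets every position after it to y.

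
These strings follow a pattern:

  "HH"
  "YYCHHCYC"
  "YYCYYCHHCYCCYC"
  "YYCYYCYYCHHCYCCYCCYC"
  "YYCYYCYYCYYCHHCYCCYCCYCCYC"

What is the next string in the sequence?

YYCYYCYYCYYCYYCHHCYCCYCCYCCYCCYC

Each term wraps the previous one in YYC on the left and CYC on the right.
One more step from YYCYYCYYCYYCHHCYCCYCCYCCYC gives the answer.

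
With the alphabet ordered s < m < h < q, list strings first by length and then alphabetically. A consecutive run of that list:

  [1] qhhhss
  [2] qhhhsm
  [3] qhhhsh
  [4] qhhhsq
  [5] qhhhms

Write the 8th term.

qhhhmq

Stepping forward 3 times from qhhhms: qhhhms → qhhhmm → qhhhmh, then the target.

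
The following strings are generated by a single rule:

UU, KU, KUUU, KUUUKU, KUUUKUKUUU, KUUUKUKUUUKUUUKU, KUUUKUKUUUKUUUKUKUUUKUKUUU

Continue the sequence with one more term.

KUUUKUKUUUKUUUKUKUUUKUKUUUKUUUKUKUUUKUUUKU

Each term (from the third on) is the previous term followed by the one before it: term 3 = KU·UU = KUUU.
The next term joins KUUUKUKUUUKUUUKUKUUUKUKUUU and KUUUKUKUUUKUUUKU.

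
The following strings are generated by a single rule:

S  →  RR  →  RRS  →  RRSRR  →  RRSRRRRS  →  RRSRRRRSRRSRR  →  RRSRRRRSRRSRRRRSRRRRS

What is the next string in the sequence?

RRSRRRRSRRSRRRRSRRRRSRRSRRRRSRRSRR

From term 3 onward, concatenate the last term with the second-to-last: RR·S = RRS, RRS·RR = RRSRR, …
Continuing: RRSRRRRSRRSRRRRSRRRRS · RRSRRRRSRRSRR gives term 8.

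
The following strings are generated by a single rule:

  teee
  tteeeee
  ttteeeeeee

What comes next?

tttteeeeeeeee

Term n consists of n-1 t's, followed by 2n-1 e's, where the shown terms are n = 2, 3, 4.
For the next term, n = 5, so the run lengths are 4, 9.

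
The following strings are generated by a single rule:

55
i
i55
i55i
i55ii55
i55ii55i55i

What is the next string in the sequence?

i55ii55i55ii55ii55

Each term (from the third on) is the previous term followed by the one before it: term 3 = i·55 = i55.
The next term joins i55ii55i55i and i55ii55.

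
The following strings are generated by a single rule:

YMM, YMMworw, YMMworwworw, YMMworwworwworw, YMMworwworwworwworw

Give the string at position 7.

Every step adds worw to the end: s(k+1) = s(k)·worw.
From YMMworwworwworwworw, 2 further steps: YMMworwworwworwworw → YMMworwworwworwworwworw → (answer).

YMMworwworwworwworwworwworw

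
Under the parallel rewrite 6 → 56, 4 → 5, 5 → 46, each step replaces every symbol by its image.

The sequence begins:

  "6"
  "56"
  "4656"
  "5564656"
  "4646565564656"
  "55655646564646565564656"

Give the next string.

Rewriting the 23 symbols of 55655646564646565564656 one by one yields 46 46 56 46 46 56 5 56 46 56 5 56 5 56 46 56 46 46 56 5 56 46 56; concatenated:

464656464656556465655655646564646565564656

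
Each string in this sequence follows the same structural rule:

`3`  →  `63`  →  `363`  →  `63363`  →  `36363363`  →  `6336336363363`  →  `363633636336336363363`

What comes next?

6336336363363363633636336336363363

This is a Fibonacci-style word recurrence s(k) = s(k−2)·s(k−1): e.g. 3·63 = 363.
So term 8 is 6336336363363·363633636336336363363.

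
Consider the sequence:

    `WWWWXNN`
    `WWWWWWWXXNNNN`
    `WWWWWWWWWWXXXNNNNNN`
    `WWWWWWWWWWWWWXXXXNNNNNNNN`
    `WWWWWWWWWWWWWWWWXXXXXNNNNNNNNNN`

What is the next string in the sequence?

WWWWWWWWWWWWWWWWWWWXXXXXXNNNNNNNNNNNN

Each string has the form W^{3n+1} X^{n} N^{2n} (n = 1, 2, …).
Setting n = 6 gives 19, 6, 12 characters in each block.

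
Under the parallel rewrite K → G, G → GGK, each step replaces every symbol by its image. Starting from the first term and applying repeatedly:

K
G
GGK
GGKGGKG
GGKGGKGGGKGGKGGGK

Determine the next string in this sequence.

GGKGGKGGGKGGKGGGKGGKGGKGGGKGGKGGGKGGKGGKG

Applying the rule to each of the 17 symbols of GGKGGKGGGKGGKGGGK gives the pieces GGK GGK G GGK GGK G GGK GGK GGK G GGK GGK G GGK GGK GGK G, which concatenate to the answer.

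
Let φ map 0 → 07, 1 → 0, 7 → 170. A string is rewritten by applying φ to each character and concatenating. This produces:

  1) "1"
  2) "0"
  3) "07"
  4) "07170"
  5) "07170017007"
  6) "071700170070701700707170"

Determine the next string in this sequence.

φ(071700170070701700707170) expands symbol-by-symbol to 07 170 0 170 07 07 0 170 07 07 170 07 170 07 0 170 07 07 170 07 170 0 170 07; joining the 24 pieces gives the next term.

07170017007070170070717007170070170070717007170017007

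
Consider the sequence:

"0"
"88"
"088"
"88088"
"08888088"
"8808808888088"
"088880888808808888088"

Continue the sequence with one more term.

From term 3 onward, concatenate the second-to-last term with the last: 0·88 = 088, 88·088 = 88088, …
So term 8 is 8808808888088·088880888808808888088.

8808808888088088880888808808888088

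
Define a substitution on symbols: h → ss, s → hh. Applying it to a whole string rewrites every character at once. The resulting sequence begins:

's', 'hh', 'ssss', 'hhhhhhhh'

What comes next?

ssssssssssssssss

Apply φ to hhhhhhhh symbol by symbol: h→ss, h→ss, h→ss, h→ss, h→ss, h→ss, h→ss, h→ss; joined: ss ss ss ss ss ss ss ss.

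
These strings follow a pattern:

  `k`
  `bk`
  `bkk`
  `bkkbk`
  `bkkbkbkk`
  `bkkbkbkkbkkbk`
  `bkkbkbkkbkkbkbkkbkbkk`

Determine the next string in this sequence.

bkkbkbkkbkkbkbkkbkbkkbkkbkbkkbkkbk

From term 3 onward, concatenate the last term with the second-to-last: bk·k = bkk, bkk·bk = bkkbk, …
So term 8 is bkkbkbkkbkkbkbkkbkbkk·bkkbkbkkbkkbk.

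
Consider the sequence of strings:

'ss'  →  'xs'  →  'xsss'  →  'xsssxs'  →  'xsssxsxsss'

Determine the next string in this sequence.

From term 3 onward, concatenate the last term with the second-to-last: xs·ss = xsss, xsss·xs = xsssxs, …
The next term joins xsssxsxsss and xsssxs.

xsssxsxsssxsssxs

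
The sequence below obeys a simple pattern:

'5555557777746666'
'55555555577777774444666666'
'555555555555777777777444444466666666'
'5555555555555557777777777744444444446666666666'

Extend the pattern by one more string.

Term n consists of 3n+3 5's, followed by 2n+3 7's, followed by 3n-2 4's, followed by 2n+2 6's (n = 1, 2, …).
For the next term, n = 5, so the run lengths are 18, 13, 13, 12.

55555555555555555577777777777774444444444444666666666666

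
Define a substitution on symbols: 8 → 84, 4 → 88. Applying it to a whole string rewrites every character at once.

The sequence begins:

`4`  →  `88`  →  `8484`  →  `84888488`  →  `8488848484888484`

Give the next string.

φ(8488848484888484) expands symbol-by-symbol to 84 88 84 84 84 88 84 88 84 88 84 84 84 88 84 88; joining the 16 pieces gives the next term.

84888484848884888488848484888488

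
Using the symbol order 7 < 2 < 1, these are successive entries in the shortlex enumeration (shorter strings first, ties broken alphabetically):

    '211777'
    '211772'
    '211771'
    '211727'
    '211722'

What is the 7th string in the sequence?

211717

Stepping forward 2 times from 211722: 211722 → 211721, then the target.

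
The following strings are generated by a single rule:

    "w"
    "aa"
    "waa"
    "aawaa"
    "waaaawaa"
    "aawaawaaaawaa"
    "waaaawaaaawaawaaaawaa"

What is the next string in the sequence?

aawaawaaaawaawaaaawaaaawaawaaaawaa

Each term (from the third on) is the two preceding terms concatenated in order: term 3 = w·aa = waa.
The next term joins aawaawaaaawaa and waaaawaaaawaawaaaawaa.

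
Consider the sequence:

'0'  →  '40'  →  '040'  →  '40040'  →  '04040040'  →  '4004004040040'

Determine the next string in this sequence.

Each term (from the third on) is the two preceding terms concatenated in order: term 3 = 0·40 = 040.
Continuing: 04040040 · 4004004040040 gives term 7.

040400404004004040040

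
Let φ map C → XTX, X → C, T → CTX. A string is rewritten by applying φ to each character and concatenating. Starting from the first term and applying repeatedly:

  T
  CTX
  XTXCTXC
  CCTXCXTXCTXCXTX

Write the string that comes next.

φ(CCTXCXTXCTXCXTX) expands symbol-by-symbol to XTX XTX CTX C XTX C CTX C XTX CTX C XTX C CTX C; joining the 15 pieces gives the next term.

XTXXTXCTXCXTXCCTXCXTXCTXCXTXCCTXC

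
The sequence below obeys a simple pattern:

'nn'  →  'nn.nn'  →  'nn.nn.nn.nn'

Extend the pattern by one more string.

Every step duplicates the string with '.' between the halves.
One more doubling of nn.nn.nn.nn gives the answer.

nn.nn.nn.nn.nn.nn.nn.nn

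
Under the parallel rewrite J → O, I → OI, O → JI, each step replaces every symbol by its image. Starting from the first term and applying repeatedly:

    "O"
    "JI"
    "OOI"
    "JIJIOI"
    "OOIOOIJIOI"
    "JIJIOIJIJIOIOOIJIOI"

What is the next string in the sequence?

OOIOOIJIOIOOIOOIJIOIJIJIOIOOIJIOI

Replace each of the 19 characters of JIJIOIJIJIOIOOIJIOI in place — O OI O OI JI OI O OI O OI JI OI JI JI OI O OI JI OI — and concatenate.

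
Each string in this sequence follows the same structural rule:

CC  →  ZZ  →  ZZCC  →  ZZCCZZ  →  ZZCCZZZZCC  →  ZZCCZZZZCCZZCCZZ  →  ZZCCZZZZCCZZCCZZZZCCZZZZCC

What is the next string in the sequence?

ZZCCZZZZCCZZCCZZZZCCZZZZCCZZCCZZZZCCZZCCZZ

From term 3 onward, concatenate the last term with the second-to-last: ZZ·CC = ZZCC, ZZCC·ZZ = ZZCCZZ, …
Continuing: ZZCCZZZZCCZZCCZZZZCCZZZZCC · ZZCCZZZZCCZZCCZZ gives term 8.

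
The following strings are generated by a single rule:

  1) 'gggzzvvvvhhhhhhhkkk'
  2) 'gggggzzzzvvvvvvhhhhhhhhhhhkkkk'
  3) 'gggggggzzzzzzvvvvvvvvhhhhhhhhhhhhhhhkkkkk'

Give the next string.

gggggggggzzzzzzzzvvvvvvvvvvhhhhhhhhhhhhhhhhhhhkkkkkk

Term n consists of 2n-1 g's, followed by 2n-2 z's, followed by 2n v's, followed by 4n-1 h's, followed by n+1 k's, where the shown terms are n = 2, 3, 4.
Setting n = 5 gives 9, 8, 10, 19, 6 characters in each block.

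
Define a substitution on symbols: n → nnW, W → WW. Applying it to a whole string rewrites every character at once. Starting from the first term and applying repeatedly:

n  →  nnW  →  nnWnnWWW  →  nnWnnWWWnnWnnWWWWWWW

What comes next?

nnWnnWWWnnWnnWWWWWWWnnWnnWWWnnWnnWWWWWWWWWWWWWWW

Replace each of the 20 characters of nnWnnWWWnnWnnWWWWWWW in place — nnW nnW WW nnW nnW WW WW WW nnW nnW WW nnW nnW WW WW WW WW WW WW WW — and concatenate.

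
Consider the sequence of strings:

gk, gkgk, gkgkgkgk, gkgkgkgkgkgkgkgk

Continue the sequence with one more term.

gkgkgkgkgkgkgkgkgkgkgkgkgkgkgkgk

s(k+1) = s(k)·s(k) — each term doubles the last.
One more doubling of gkgkgkgkgkgkgkgk gives the answer.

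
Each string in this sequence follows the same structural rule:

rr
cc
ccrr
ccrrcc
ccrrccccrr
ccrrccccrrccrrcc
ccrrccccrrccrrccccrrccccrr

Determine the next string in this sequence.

ccrrccccrrccrrccccrrccccrrccrrccccrrccrrcc

Each term (from the third on) is the previous term followed by the one before it: term 3 = cc·rr = ccrr.
So term 8 is ccrrccccrrccrrccccrrccccrr·ccrrccccrrccrrcc.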